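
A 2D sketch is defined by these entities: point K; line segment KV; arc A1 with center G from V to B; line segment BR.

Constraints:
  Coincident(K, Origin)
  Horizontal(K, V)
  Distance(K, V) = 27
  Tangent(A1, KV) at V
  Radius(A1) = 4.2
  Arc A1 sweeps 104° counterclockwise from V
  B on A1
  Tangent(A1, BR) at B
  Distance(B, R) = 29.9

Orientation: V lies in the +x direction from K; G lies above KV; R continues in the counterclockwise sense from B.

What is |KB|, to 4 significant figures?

31.51

K is at the origin; K and V share the same y with |KV| = 27.0 and V on the +x side, so V = (27.00, 0.000). Since A1 is tangent to KV there, GV ⟂ KV, so G = V + (0, 4.2) = (27.00, 4.200). On A1, V sits at bearing -90° from G; a 104° counterclockwise sweep puts B at bearing 14°, so B = G + 4.2·(cos 14°, sin 14°) = (31.08, 5.216). Then |KB| = |B − K| = 31.51.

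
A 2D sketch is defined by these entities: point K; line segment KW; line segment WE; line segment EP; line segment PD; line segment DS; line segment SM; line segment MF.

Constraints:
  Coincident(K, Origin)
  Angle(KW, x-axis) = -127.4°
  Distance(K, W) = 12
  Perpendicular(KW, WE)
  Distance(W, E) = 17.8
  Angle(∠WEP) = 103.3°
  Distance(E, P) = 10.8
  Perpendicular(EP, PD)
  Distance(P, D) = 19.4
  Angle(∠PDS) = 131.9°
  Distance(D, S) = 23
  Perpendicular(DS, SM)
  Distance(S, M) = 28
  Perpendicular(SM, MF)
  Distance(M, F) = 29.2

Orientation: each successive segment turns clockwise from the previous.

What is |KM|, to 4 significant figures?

33.18

∠PDS = 131.9° gives DS at -72.20° from the x-axis; with |DS| = 23.0, S = (7.721, -18.68). DS is perpendicular to SM, so SM runs at -162.2°; with |SM| = 28.0, M = (-18.94, -27.24). Then |KM| = |M − K| = 33.18.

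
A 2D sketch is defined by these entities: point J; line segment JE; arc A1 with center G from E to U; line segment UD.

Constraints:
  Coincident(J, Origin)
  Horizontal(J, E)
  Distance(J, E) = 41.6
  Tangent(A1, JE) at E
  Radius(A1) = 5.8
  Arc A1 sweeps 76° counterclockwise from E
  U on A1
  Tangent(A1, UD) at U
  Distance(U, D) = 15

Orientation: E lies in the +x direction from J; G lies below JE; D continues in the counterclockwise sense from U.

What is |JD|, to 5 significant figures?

37.487

J is at the origin; J and E share the same y with |JE| = 41.6 and E on the +x side, so E = (41.600, 0.0000). Since A1 is tangent to JE there, GE ⟂ JE, so G = E + (0, -5.8) = (41.600, -5.8000). On A1, E sits at bearing 90° from G; a 76° counterclockwise sweep puts U at bearing 166°, so U = G + 5.8·(cos 166°, sin 166°) = (35.972, -4.3969). Since A1 is tangent to UD there, GU ⟂ UD, so UD runs along (−sin 166°, cos 166°); with |UD| = 15.0, D = (32.343, -18.951). Then |JD| = |D − J| = 37.487.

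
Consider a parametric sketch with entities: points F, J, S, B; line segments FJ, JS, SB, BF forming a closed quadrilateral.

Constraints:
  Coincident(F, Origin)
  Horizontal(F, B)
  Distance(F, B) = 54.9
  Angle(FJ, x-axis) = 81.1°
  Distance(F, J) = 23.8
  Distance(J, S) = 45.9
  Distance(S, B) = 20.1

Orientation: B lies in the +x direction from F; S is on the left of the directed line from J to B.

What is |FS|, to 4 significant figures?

53.04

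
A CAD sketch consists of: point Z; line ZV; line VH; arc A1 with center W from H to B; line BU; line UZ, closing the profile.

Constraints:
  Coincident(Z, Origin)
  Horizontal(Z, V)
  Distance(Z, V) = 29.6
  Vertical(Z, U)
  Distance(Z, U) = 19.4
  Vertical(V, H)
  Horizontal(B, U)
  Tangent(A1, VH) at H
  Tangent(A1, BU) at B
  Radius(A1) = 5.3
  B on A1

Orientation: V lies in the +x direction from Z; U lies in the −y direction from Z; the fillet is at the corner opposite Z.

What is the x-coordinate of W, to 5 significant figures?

24.300

Z and U share the same x with |ZU| = 19.4 and U on the −y side, so U = (0.0000, -19.400). The virtual corner opposite Z is at (29.600, -19.400). Since A1 is tangent to VH there, WH ⟂ VH and since A1 is tangent to BU there, WB ⟂ BU, with radius 5.3, so the center W sits 5.3 in from both sides at W = (24.300, -14.100). So W.x = 24.300.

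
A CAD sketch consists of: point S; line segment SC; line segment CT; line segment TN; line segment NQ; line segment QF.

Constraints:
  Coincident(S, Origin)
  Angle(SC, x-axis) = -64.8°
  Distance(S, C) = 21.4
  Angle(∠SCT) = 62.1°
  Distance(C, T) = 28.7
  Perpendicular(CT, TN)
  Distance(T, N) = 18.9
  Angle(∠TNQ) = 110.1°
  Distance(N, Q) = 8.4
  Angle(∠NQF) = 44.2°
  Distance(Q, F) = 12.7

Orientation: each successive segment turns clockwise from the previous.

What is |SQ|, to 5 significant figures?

11.174

CT ⟂ TN, so TN runs at 87.300°; with |TN| = 18.9, N = (-18.666, 0.86767). ∠TNQ = 110.1° gives NQ at 17.400° from the x-axis; with |NQ| = 8.4, Q = (-10.651, 3.3796). Then |SQ| = |Q − S| = 11.174.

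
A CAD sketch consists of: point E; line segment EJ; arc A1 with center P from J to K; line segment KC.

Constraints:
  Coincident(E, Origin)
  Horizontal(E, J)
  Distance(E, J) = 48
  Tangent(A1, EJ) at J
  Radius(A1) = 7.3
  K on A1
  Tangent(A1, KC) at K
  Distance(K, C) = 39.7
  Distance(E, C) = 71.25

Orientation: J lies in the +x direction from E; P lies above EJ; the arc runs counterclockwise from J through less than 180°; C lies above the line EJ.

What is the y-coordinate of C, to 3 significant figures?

47.3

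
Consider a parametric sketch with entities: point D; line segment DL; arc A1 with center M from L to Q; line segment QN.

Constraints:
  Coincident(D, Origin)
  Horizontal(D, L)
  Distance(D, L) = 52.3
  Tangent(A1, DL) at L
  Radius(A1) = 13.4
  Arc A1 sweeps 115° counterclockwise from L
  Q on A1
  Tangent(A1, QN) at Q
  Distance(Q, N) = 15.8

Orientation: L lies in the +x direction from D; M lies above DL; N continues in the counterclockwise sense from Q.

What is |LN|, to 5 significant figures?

33.827

On A1, L sits at bearing -90° from M; a 115° counterclockwise sweep puts Q at bearing 25°, so Q = M + 13.4·(cos 25°, sin 25°) = (64.445, 19.063). Since A1 is tangent to QN there, MQ ⟂ QN, so QN runs along (−sin 25°, cos 25°); with |QN| = 15.8, N = (57.767, 33.383). Then |LN| = |N − L| = 33.827.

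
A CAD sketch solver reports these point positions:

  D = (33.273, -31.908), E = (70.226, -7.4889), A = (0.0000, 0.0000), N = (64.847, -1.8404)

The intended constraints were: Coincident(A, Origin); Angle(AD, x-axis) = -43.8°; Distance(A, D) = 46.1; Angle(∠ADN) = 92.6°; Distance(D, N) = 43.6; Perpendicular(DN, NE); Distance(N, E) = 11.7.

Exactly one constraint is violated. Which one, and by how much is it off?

Distance(N, E) = 11.7 — off by 3.90.

A = (0.00, 0.00) ✓; AD at -43.80° ✓; |AD| = 46.10 ✓; ∠ADN = 92.60° ✓; |DN| = 43.60 ✓; ∠(DN, NE) = 90.00° ✓; |NE| = 7.800 ✗.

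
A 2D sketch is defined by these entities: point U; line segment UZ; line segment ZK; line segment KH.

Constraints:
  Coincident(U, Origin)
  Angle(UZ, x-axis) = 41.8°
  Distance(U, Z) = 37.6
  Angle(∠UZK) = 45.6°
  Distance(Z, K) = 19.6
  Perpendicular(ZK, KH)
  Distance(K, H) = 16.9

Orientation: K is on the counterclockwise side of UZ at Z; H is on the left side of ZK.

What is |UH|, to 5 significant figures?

12.011

U is at the origin; UZ runs at 41.8° with length 37.6, so Z = 37.6·(cos 41.8°, sin 41.8°) = (28.030, 25.062). ∠UZK = 45.6°, so ZK runs at 41.8° + (180° − 45.6°) = 176.20° from the x-axis; with |ZK| = 19.6, K = Z + 19.6·(cos 176.20°, sin 176.20°) = (8.4730, 26.361). ZK ⟂ KH; with |KH| = 16.9 on the left of ZK, H = K + 16.9·(-0.066274, -0.99780) = (7.3530, 9.4977). Then |UH| = |H − U| = 12.011.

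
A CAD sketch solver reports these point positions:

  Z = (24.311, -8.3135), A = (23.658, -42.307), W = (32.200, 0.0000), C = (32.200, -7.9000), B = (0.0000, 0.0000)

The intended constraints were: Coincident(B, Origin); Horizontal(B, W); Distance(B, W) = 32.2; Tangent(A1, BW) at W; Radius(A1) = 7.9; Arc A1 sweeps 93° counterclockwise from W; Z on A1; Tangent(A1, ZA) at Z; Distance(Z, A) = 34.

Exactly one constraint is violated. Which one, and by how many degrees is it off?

Tangent(A1, ZA) at Z — off by 4.10°.

B = (0.00, 0.00) ✓; B.y = 0.00, W.y = 0.00 ✓; |BW| = 32.20 ✓; ∠(CW, WB) = 90.00° ✓; |CW| = 7.900 ✓; bearing(C→Z) − bearing(C→W) = 93.00° ✓; |CZ| = 7.900 ✓; ∠(CZ, ZA) = 94.10° ✗; |ZA| = 34.00 ✓.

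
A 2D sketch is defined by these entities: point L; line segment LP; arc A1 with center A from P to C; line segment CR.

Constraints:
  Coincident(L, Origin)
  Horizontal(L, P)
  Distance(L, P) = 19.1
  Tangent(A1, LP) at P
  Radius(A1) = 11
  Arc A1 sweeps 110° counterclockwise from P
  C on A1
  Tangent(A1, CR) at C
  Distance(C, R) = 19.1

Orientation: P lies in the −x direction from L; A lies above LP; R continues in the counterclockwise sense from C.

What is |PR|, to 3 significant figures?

32.9

L is at the origin; L and P share the same y with |LP| = 19.1 and P on the −x side, so P = (-19.1, 0.00). The tangent condition forces AP to be normal to LP, so A = P + (0, 11) = (-19.1, 11.0). On A1, P sits at bearing -90° from A; a 110° counterclockwise sweep puts C at bearing 20°, so C = A + 11.0·(cos 20°, sin 20°) = (-8.76, 14.8). Since A1 is tangent to CR there, AC ⟂ CR, so CR runs along (−sin 20°, cos 20°); with |CR| = 19.1, R = (-15.3, 32.7). Then |PR| = |R − P| = 32.9.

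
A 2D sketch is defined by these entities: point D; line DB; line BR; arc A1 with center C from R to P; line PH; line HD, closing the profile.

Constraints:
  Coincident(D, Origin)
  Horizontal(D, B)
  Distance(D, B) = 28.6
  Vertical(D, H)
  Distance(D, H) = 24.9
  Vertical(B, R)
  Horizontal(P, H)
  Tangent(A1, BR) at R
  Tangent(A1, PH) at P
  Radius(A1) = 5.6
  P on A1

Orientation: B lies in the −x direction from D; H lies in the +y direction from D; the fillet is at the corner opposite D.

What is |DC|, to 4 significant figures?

30.02

D is at the origin; D and B share the same y with |DB| = 28.6 and B on the −x side, so B = (-28.60, 0.000). D and H share the same x with |DH| = 24.9 and H on the +y side, so H = (0.000, 24.90). The virtual corner opposite D is at (-28.60, 24.90). The tangent condition forces CR to be normal to BR and A1 meets PH tangentially, so CP is at right angles to PH, with radius 5.6, so the center C sits 5.6 in from both sides at C = (-23.00, 19.30). Then |DC| = |C − D| = 30.02.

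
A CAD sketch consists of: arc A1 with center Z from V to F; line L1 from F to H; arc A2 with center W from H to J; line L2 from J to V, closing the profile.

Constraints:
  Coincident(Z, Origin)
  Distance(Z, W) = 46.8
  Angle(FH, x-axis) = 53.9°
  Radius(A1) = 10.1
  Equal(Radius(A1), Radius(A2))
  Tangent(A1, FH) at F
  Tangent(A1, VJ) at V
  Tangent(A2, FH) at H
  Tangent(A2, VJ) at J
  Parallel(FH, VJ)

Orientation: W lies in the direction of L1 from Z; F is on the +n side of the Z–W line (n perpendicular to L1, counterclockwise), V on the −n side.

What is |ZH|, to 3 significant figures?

47.9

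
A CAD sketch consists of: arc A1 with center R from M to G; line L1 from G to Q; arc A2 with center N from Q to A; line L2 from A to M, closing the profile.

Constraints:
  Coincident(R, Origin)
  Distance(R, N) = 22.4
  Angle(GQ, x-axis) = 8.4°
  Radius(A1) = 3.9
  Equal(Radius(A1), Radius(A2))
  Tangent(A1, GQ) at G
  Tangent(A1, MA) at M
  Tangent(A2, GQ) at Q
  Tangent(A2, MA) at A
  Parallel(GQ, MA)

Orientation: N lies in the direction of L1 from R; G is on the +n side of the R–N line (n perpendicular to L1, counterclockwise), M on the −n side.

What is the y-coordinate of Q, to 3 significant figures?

7.13

Tangency of A1 to both parallel lines with radius 3.9 puts G and M at R ± 3.9·n: G = (-0.570, 3.86), M = (0.570, -3.86). Equal radii place Q and A the same way about N: Q = N + 3.9·n = (21.6, 7.13), A = N − 3.9·n = (22.7, -0.586). So Q.y = 7.13.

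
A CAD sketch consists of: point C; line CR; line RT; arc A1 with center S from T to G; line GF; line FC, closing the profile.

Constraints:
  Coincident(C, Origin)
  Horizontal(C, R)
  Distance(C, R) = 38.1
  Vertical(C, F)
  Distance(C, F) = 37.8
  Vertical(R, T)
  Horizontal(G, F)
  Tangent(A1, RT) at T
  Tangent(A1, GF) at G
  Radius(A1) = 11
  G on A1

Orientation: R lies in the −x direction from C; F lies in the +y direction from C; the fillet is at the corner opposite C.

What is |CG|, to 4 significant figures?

46.51

C is at the origin; CR is horizontal with |CR| = 38.1 and R on the −x side, so R = (-38.10, 0.000). C and F share the same x with |CF| = 37.8 and F on the +y side, so F = (0.000, 37.80). The virtual corner opposite C is at (-38.10, 37.80). Since A1 is tangent to RT there, ST ⟂ RT and tangency of A1 to GF means the radius SG is perpendicular to GF, with radius 11.0, so the center S sits 11.0 in from both sides at S = (-27.10, 26.80). That places the tangent points at T = (-38.10, 26.80) on RT and G = (-27.10, 37.80) on GF. Then |CG| = |G − C| = 46.51.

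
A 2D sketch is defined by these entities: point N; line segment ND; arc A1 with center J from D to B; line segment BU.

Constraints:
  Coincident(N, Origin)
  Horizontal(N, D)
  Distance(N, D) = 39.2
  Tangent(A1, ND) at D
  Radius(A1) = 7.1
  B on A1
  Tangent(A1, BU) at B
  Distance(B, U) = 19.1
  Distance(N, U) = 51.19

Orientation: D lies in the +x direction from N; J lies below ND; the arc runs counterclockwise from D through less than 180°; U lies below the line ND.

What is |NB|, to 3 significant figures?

35.0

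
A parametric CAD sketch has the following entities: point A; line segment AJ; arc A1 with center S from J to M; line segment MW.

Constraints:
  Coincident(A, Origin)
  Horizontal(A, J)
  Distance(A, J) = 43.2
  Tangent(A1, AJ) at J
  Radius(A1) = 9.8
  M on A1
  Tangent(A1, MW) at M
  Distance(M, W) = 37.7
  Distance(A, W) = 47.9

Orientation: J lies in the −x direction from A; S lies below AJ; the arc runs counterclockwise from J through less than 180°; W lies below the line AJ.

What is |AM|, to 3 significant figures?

52.7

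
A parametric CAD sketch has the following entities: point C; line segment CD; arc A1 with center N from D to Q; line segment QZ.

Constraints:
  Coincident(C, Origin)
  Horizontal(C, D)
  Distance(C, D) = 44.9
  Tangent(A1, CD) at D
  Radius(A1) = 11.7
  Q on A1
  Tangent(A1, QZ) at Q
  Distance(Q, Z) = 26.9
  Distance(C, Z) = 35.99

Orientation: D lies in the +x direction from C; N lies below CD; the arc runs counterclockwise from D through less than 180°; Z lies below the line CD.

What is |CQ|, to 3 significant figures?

35.3

Checks: |NQ| = 11.70 ✓; ∠(NQ, QZ) = 90.00° ✓; |QZ| = 26.90 ✓; |CZ| = 35.99 ✓.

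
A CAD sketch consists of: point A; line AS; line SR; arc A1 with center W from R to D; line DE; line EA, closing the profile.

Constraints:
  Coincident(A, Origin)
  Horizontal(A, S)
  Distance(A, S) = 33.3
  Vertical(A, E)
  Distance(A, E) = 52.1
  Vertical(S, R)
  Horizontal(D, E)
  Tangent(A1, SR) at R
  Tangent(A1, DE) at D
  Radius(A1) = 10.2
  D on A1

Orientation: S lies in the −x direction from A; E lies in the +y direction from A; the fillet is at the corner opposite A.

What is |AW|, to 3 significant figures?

47.8

AE is vertical with |AE| = 52.1 and E on the +y side, so E = (0.00, 52.1). The virtual corner opposite A is at (-33.3, 52.1). A1 meets SR tangentially, so WR is at right angles to SR and the tangent condition forces WD to be normal to DE, with radius 10.2, so the center W sits 10.2 in from both sides at W = (-23.1, 41.9). Then |AW| = |W − A| = 47.8.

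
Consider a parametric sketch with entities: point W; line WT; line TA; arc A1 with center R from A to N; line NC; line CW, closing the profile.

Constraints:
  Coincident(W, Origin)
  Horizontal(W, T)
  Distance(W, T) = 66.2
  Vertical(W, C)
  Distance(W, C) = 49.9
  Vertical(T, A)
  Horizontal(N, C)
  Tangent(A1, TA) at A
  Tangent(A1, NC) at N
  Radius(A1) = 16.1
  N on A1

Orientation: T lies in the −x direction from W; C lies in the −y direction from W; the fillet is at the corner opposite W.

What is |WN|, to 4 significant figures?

70.71

W is at the origin; WT is horizontal with |WT| = 66.2 and T on the −x side, so T = (-66.20, 0.000). W and C share the same x with |WC| = 49.9 and C on the −y side, so C = (0.000, -49.90). The virtual corner opposite W is at (-66.20, -49.90). Since A1 is tangent to TA there, RA ⟂ TA and the tangent condition forces RN to be normal to NC, with radius 16.1, so the center R sits 16.1 in from both sides at R = (-50.10, -33.80). That places the tangent points at A = (-66.20, -33.80) on TA and N = (-50.10, -49.90) on NC. Then |WN| = |N − W| = 70.71.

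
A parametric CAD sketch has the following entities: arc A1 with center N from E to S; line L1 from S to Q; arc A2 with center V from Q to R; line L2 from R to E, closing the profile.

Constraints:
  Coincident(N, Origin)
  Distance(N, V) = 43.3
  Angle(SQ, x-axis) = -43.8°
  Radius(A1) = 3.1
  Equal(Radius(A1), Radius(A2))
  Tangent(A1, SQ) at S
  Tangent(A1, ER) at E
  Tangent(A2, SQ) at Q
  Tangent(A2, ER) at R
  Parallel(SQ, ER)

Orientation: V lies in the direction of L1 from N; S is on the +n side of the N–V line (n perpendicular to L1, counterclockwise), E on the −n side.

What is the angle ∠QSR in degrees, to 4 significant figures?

8.149°

The slot axis is L1's direction at -43.8°, so u = (cos -43.8°, sin -43.8°) = (0.7218, -0.6921) and n = (−sin -43.8°, cos -43.8°) = (0.6921, 0.7218). N is at the origin and V lies 43.3 along u from N, so V = 43.3·u = (31.25, -29.97). Tangency of A1 to both parallel lines with radius 3.1 puts S and E at N ± 3.1·n: S = (2.146, 2.237), E = (-2.146, -2.237). Equal radii place Q and R the same way about V: Q = V + 3.1·n = (33.40, -27.73), R = V − 3.1·n = (29.11, -32.21). Then cos ∠QSR = SQ·SR / (|SQ||SR|), giving 8.149°.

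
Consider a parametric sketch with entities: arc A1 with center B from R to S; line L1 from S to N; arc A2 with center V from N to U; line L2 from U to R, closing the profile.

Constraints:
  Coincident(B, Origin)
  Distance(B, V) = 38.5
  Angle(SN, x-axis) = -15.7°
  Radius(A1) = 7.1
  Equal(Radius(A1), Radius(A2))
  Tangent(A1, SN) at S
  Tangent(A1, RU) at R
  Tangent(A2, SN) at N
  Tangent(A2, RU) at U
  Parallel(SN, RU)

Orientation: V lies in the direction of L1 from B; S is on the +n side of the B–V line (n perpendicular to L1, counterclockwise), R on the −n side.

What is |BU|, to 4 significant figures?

39.15

The slot axis is L1's direction at -15.7°, so u = (cos -15.7°, sin -15.7°) = (0.9627, -0.2706) and n = (−sin -15.7°, cos -15.7°) = (0.2706, 0.9627). B is at the origin and V lies 38.5 along u from B, so V = 38.5·u = (37.06, -10.42). Tangency of A1 to both parallel lines with radius 7.1 puts S and R at B ± 7.1·n: S = (1.921, 6.835), R = (-1.921, -6.835). Equal radii place N and U the same way about V: N = V + 7.1·n = (38.98, -3.583), U = V − 7.1·n = (35.14, -17.25). Then |BU| = |U − B| = 39.15.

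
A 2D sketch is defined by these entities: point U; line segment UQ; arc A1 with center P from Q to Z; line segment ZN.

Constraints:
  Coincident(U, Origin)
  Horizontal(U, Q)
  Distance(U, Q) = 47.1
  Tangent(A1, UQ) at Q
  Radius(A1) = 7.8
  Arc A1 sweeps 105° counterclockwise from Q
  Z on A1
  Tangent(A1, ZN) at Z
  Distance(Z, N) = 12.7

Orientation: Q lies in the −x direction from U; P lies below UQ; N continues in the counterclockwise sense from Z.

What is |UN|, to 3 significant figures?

55.9

U is at the origin; UQ is horizontal with |UQ| = 47.1 and Q on the −x side, so Q = (-47.1, 0.00). Tangency of A1 to UQ means the radius PQ is perpendicular to UQ, so P = Q + (0, -7.8) = (-47.1, -7.80). On A1, Q sits at bearing 90° from P; a 105° counterclockwise sweep puts Z at bearing 195°, so Z = P + 7.8·(cos 195°, sin 195°) = (-54.6, -9.82). Tangency of A1 to ZN means the radius PZ is perpendicular to ZN, so ZN runs along (−sin 195°, cos 195°); with |ZN| = 12.7, N = (-51.3, -22.1). Then |UN| = |N − U| = 55.9.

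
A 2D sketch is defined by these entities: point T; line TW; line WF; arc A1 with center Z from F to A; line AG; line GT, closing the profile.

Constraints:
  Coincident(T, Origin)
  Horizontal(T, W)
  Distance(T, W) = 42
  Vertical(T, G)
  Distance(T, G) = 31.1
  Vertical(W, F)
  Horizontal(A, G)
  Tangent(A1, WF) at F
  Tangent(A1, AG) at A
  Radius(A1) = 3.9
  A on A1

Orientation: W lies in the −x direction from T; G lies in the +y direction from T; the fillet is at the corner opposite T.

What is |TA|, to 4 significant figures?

49.18

T is at the origin; TW is horizontal with |TW| = 42.0 and W on the −x side, so W = (-42.00, 0.000). T and G share the same x with |TG| = 31.1 and G on the +y side, so G = (0.000, 31.10). The virtual corner opposite T is at (-42.00, 31.10). A1 meets WF tangentially, so ZF is at right angles to WF and the tangent condition forces ZA to be normal to AG, with radius 3.9, so the center Z sits 3.9 in from both sides at Z = (-38.10, 27.20). That places the tangent points at F = (-42.00, 27.20) on WF and A = (-38.10, 31.10) on AG. Then |TA| = |A − T| = 49.18.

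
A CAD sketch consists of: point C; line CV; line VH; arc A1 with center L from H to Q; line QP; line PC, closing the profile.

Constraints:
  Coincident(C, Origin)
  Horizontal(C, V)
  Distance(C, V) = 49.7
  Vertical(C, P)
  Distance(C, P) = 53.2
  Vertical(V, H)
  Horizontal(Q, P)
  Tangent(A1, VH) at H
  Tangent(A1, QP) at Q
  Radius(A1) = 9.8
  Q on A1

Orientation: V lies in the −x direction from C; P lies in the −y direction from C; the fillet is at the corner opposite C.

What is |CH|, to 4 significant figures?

65.98

The virtual corner opposite C is at (-49.70, -53.20). A1 meets VH tangentially, so LH is at right angles to VH and A1 meets QP tangentially, so LQ is at right angles to QP, with radius 9.8, so the center L sits 9.8 in from both sides at L = (-39.90, -43.40). That places the tangent points at H = (-49.70, -43.40) on VH and Q = (-39.90, -53.20) on QP. Then |CH| = |H − C| = 65.98.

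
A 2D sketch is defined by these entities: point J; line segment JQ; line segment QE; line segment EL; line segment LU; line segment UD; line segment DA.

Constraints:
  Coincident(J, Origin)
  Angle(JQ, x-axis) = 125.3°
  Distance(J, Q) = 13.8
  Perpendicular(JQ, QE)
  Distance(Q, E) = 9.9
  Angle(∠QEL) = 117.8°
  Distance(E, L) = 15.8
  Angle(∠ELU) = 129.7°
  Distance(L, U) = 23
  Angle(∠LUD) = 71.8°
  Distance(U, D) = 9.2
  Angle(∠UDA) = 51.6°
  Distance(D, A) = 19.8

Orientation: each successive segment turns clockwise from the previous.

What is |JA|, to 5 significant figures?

23.974

J is at the origin; JQ runs at 125.3° with length 13.8, so Q = (-7.9744, 11.263). JQ ⟂ QE, so QE runs at 35.300°; with |QE| = 9.9, E = (0.10533, 16.983). ∠QEL = 117.8° gives EL at -26.900° from the x-axis; with |EL| = 15.8, L = (14.196, 9.8350). ∠ELU = 129.7° gives LU at -77.200° from the x-axis; with |LU| = 23.0, U = (19.291, -12.593). ∠LUD = 71.8° gives UD at 174.60° from the x-axis; with |UD| = 9.2, D = (10.132, -11.728). ∠UDA = 51.6° gives DA at 46.200° from the x-axis; with |DA| = 19.8, A = (23.837, 2.5632). Then |JA| = |A − J| = 23.974.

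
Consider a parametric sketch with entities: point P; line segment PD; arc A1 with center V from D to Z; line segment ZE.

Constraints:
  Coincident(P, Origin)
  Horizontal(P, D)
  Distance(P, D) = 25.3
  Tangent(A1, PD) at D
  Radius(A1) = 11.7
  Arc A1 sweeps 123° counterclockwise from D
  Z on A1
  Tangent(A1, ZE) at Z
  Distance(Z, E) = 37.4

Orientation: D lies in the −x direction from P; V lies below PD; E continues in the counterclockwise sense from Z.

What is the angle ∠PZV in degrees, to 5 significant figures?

5.7652°

A1 meets PD tangentially, so VD is at right angles to PD, so V = D + (0, -11.7) = (-25.300, -11.700). On A1, D sits at bearing 90° from V; a 123° counterclockwise sweep puts Z at bearing 213°, so Z = V + 11.7·(cos 213°, sin 213°) = (-35.112, -18.072). Then cos ∠PZV = ZP·ZV / (|ZP||ZV|), giving 5.7652°.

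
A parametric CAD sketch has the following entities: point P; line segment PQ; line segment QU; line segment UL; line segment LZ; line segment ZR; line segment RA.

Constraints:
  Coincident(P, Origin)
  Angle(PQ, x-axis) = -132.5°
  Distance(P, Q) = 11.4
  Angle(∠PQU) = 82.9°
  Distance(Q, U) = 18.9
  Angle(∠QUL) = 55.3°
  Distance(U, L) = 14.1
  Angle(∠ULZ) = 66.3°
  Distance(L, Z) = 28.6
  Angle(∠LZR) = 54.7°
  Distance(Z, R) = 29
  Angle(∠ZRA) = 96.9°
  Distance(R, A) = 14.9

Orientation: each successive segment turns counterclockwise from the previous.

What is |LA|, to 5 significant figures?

16.629

∠LZR = 54.7° gives ZR at -31.700° from the x-axis; with |ZR| = 29.0, R = (6.2235, -31.668). ∠ZRA = 96.9° gives RA at 51.400° from the x-axis; with |RA| = 14.9, A = (15.519, -20.023). Then |LA| = |A − L| = 16.629.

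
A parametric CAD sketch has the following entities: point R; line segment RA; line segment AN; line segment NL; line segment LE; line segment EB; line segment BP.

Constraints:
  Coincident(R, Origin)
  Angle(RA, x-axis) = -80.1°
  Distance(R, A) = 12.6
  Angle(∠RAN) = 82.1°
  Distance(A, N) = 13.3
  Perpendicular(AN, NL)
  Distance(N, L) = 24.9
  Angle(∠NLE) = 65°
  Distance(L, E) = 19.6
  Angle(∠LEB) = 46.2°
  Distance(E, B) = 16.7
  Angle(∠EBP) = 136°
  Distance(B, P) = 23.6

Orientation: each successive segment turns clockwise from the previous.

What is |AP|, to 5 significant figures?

38.326

R is at the origin; RA runs at -80.1° with length 12.6, so A = (2.1663, -12.412). ∠RAN = 82.1° gives AN at -178.00° from the x-axis; with |AN| = 13.3, N = (-11.126, -12.877). The perpendicularity gives NL at right angles to AN, so NL runs at 92.000°; with |NL| = 24.9, L = (-11.995, 12.008). ∠NLE = 65.0° gives LE at -23.000° from the x-axis; with |LE| = 19.6, E = (6.0473, 4.3500). ∠LEB = 46.2° gives EB at -156.80° from the x-axis; with |EB| = 16.7, B = (-9.3023, -2.2289). ∠EBP = 136.0° gives BP at 159.20° from the x-axis; with |BP| = 23.6, P = (-31.364, 6.1517). Then |AP| = |P − A| = 38.326.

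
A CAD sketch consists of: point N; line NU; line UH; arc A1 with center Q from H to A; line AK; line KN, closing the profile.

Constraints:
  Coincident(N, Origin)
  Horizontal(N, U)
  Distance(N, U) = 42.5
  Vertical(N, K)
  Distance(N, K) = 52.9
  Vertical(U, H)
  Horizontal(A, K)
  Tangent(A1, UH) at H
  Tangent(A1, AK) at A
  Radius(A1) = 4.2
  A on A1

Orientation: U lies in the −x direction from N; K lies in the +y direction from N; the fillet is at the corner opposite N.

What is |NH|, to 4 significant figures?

64.64

N is at the origin; NU is horizontal with |NU| = 42.5 and U on the −x side, so U = (-42.50, 0.000). NK is vertical with |NK| = 52.9 and K on the +y side, so K = (0.000, 52.90). The virtual corner opposite N is at (-42.50, 52.90). The tangent condition forces QH to be normal to UH and A1 meets AK tangentially, so QA is at right angles to AK, with radius 4.2, so the center Q sits 4.2 in from both sides at Q = (-38.30, 48.70). That places the tangent points at H = (-42.50, 48.70) on UH and A = (-38.30, 52.90) on AK. Then |NH| = |H − N| = 64.64.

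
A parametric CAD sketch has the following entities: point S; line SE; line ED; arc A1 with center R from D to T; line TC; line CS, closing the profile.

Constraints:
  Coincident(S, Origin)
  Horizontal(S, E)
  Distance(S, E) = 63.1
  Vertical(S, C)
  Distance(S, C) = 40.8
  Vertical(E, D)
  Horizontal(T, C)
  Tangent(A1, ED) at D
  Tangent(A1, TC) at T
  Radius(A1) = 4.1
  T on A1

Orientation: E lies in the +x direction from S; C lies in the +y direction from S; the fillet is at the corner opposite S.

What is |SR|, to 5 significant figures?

69.483

SC is vertical with |SC| = 40.8 and C on the +y side, so C = (0.0000, 40.800). The virtual corner opposite S is at (63.100, 40.800). A1 meets ED tangentially, so RD is at right angles to ED and since A1 is tangent to TC there, RT ⟂ TC, with radius 4.1, so the center R sits 4.1 in from both sides at R = (59.000, 36.700). Then |SR| = |R − S| = 69.483.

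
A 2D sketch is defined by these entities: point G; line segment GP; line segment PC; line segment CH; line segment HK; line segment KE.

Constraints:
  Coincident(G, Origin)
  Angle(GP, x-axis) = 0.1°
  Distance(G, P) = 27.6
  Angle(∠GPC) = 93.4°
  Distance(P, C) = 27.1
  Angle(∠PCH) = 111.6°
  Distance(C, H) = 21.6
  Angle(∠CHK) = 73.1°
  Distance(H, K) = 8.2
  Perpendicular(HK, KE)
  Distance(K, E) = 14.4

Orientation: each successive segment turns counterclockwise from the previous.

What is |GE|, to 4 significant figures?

34.56

G is at the origin; GP runs at 0.1° with length 27.6, so P = (27.60, 0.04817). ∠GPC = 93.4° gives PC at 86.70° from the x-axis; with |PC| = 27.1, C = (29.16, 27.10). ∠PCH = 111.6° gives CH at 155.1° from the x-axis; with |CH| = 21.6, H = (9.568, 36.20). ∠CHK = 73.1° gives HK at -98.00° from the x-axis; with |HK| = 8.2, K = (8.427, 28.08). The perpendicularity gives KE at right angles to HK, so KE runs at -8.000°; with |KE| = 14.4, E = (22.69, 26.07). Then |GE| = |E − G| = 34.56.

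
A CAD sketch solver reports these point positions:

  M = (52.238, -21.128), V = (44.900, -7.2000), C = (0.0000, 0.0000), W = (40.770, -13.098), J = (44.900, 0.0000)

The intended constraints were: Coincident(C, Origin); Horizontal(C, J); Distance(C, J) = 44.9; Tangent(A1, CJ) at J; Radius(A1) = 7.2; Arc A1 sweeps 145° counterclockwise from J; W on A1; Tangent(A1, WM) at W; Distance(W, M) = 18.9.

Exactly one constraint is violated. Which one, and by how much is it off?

Distance(W, M) = 18.9 — off by 4.90.

C = (0.00, 0.00) ✓; C.y = 0.00, J.y = 0.00 ✓; |CJ| = 44.90 ✓; ∠(VJ, JC) = 90.00° ✓; |VJ| = 7.200 ✓; bearing(V→W) − bearing(V→J) = 145.0° ✓; |VW| = 7.200 ✓; ∠(VW, WM) = 90.00° ✓; |WM| = 14.00 ✗.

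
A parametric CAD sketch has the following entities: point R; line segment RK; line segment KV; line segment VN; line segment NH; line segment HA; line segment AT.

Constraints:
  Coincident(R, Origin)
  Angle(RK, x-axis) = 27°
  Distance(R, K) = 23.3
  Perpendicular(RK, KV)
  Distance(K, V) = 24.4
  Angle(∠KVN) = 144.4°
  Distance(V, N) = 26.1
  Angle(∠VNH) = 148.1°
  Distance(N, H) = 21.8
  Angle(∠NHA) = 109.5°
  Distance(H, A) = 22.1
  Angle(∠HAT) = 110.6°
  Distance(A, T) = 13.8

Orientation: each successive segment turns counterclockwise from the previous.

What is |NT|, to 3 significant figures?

35.1

∠NHA = 109.5° gives HA at -105° from the x-axis; with |HA| = 22.1, A = (-40.9, 21.3). ∠HAT = 110.6° gives AT at -35.6° from the x-axis; with |AT| = 13.8, T = (-29.7, 13.2). Then |NT| = |T − N| = 35.1.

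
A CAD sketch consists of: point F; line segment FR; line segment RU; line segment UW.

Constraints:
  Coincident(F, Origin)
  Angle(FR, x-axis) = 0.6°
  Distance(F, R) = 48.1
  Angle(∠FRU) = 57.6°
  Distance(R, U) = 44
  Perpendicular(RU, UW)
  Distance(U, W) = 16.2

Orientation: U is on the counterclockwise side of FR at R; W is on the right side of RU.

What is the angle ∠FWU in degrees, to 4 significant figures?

17.79°

F is at the origin; FR runs at 0.6° with length 48.1, so R = 48.1·(cos 0.6°, sin 0.6°) = (48.10, 0.5037). ∠FRU = 57.6°, so RU runs at 0.6° + (180° − 57.6°) = 123.0° from the x-axis; with |RU| = 44.0, U = R + 44.0·(cos 123.0°, sin 123.0°) = (24.13, 37.41). The perpendicularity gives UW at right angles to RU; with |UW| = 16.2 on the right of RU, W = U + 16.2·(0.8387, 0.5446) = (37.72, 46.23). Then cos ∠FWU = WF·WU / (|WF||WU|), giving 17.79°.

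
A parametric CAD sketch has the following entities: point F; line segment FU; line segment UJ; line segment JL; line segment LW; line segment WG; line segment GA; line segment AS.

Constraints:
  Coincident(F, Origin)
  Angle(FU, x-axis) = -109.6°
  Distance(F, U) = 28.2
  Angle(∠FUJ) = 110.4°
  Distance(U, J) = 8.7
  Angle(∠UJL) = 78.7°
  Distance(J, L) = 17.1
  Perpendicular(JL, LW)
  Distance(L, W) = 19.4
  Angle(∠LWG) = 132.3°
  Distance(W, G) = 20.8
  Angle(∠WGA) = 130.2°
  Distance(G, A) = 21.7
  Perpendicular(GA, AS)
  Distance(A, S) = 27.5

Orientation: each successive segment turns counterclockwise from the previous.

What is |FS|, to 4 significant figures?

46.77

F is at the origin; FU runs at -109.6° with length 28.2, so U = (-9.460, -26.57). ∠FUJ = 110.4° gives UJ at -40.00° from the x-axis; with |UJ| = 8.7, J = (-2.795, -32.16). ∠UJL = 78.7° gives JL at 61.30° from the x-axis; with |JL| = 17.1, L = (5.417, -17.16). JL ⟂ LW, so LW runs at 151.3°; with |LW| = 19.4, W = (-11.60, -7.843). ∠LWG = 132.3° gives WG at -161.0° from the x-axis; with |WG| = 20.8, G = (-31.27, -14.61). ∠WGA = 130.2° gives GA at -111.2° from the x-axis; with |GA| = 21.7, A = (-39.11, -34.85). GA is perpendicular to AS, so AS runs at -21.20°; with |AS| = 27.5, S = (-13.48, -44.79). Then |FS| = |S − F| = 46.77.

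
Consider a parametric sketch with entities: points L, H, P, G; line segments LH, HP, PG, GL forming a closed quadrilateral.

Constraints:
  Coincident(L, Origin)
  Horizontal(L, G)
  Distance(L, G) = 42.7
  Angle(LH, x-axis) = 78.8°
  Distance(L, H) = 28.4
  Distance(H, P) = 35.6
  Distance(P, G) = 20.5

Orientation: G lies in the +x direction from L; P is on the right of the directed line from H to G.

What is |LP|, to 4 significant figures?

22.75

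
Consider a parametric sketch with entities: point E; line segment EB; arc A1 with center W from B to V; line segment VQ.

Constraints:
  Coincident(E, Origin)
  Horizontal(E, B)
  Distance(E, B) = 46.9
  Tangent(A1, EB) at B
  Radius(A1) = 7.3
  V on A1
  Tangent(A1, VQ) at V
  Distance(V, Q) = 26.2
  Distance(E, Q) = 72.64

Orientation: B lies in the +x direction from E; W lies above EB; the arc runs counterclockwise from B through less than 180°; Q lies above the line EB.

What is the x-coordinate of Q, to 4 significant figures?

68.72

E is at the origin; E and B share the same y with |EB| = 46.9 and B on the +x side, so B = (46.90, 0.000). Since A1 is tangent to EB there, WB ⟂ EB, so W = B + (0, 7.3) = (46.90, 7.300). Since WV ⟂ VQ (tangency), |WQ| = √(7.3² + 26.2²) = 27.20 regardless of where V sits on A1. So Q lies on both circle(E, 72.64) and circle(W, 27.20); the above-EB intersection is Q = (68.72, 23.53). V is the foot of the tangent from Q: V = (52.67, 2.827).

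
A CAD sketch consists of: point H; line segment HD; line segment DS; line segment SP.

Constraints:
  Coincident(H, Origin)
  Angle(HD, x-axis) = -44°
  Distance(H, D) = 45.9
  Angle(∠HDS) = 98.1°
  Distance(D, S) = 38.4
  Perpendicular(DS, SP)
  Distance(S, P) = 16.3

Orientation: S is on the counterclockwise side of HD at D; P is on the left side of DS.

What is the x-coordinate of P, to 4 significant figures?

53.31

H is at the origin; HD runs at -44.0° with length 45.9, so D = 45.9·(cos -44.0°, sin -44.0°) = (33.02, -31.88). ∠HDS = 98.1°, so DS runs at -44.0° + (180° − 98.1°) = 37.90° from the x-axis; with |DS| = 38.4, S = D + 38.4·(cos 37.90°, sin 37.90°) = (63.32, -8.296). DS is perpendicular to SP; with |SP| = 16.3 on the left of DS, P = S + 16.3·(-0.6143, 0.7891) = (53.31, 4.566). So P.x = 53.31.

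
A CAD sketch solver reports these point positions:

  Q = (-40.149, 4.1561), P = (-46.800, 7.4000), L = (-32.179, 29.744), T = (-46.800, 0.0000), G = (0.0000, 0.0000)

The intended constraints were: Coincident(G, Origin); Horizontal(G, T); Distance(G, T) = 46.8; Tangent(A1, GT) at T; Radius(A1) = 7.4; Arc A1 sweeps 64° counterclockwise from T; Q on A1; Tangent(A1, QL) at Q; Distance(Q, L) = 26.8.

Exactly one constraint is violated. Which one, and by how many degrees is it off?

Tangent(A1, QL) at Q — off by 8.70°.

G = (0.00, 0.00) ✓; G.y = 0.00, T.y = 0.00 ✓; |GT| = 46.80 ✓; ∠(PT, TG) = 90.00° ✓; |PT| = 7.400 ✓; bearing(P→Q) − bearing(P→T) = 64.00° ✓; |PQ| = 7.400 ✓; ∠(PQ, QL) = 81.30° ✗; |QL| = 26.80 ✓.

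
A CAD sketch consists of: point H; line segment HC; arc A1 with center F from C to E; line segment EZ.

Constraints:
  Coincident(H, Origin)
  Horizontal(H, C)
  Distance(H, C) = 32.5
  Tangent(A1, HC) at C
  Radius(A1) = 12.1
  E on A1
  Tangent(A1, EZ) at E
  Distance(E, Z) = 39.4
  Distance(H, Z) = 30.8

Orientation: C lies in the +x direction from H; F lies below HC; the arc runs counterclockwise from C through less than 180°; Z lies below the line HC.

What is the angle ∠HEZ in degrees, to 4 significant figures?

51.42°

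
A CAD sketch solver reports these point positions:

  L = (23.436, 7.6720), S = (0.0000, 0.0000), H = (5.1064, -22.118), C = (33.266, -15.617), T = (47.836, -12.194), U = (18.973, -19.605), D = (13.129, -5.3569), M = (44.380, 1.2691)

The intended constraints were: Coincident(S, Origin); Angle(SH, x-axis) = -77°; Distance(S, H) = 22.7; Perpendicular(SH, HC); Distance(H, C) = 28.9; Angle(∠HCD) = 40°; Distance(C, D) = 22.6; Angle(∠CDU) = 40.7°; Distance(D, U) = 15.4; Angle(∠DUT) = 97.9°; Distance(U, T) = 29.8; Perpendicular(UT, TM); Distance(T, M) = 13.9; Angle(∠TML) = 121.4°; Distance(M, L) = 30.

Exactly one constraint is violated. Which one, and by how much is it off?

Distance(M, L) = 30 — off by 8.10.

S = (0.00, 0.00) ✓; SH at -77.00° ✓; |SH| = 22.70 ✓; ∠(SH, HC) = 90.00° ✓; |HC| = 28.90 ✓; ∠HCD = 40.00° ✓; |CD| = 22.60 ✓; ∠CDU = 40.70° ✓; |DU| = 15.40 ✓; ∠DUT = 97.90° ✓; |UT| = 29.80 ✓; ∠(UT, TM) = 90.00° ✓; |TM| = 13.90 ✓; ∠TML = 121.4° ✓; |ML| = 21.90 ✗.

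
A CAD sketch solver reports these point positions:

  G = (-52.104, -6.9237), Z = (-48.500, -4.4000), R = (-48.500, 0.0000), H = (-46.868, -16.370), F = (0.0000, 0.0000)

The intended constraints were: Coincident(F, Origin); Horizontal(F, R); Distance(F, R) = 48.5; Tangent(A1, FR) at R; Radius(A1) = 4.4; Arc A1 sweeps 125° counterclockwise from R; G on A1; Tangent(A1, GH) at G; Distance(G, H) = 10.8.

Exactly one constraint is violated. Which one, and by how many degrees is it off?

Tangent(A1, GH) at G — off by 6.00°.

F = (0.00, 0.00) ✓; F.y = 0.00, R.y = 0.00 ✓; |FR| = 48.50 ✓; ∠(ZR, RF) = 90.00° ✓; |ZR| = 4.400 ✓; bearing(Z→G) − bearing(Z→R) = 125.0° ✓; |ZG| = 4.400 ✓; ∠(ZG, GH) = 96.00° ✗; |GH| = 10.80 ✓.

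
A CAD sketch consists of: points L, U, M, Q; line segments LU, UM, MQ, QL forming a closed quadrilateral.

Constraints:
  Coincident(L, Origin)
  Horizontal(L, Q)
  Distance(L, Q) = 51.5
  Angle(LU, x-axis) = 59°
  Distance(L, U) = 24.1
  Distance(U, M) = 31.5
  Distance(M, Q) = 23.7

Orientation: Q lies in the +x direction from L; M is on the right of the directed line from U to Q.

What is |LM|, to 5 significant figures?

29.351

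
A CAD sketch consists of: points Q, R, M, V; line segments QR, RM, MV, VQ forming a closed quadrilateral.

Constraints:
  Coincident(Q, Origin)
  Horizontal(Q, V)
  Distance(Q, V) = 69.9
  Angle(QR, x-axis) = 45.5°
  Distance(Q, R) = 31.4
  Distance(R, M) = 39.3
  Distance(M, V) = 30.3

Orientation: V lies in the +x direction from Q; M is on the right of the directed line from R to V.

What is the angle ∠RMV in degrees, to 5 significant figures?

98.028°

Q is at the origin; Q and V share the same y with |QV| = 69.9 and V in +x, so V = (69.9, 0). QR runs at 45.5° with |QR| = 31.4, so R = (22.009, 22.396). M is determined by |RM| = 39.3 and |MV| = 30.3 together: it lies at the intersection of circle(R, 39.3) and circle(V, 30.3). With |RV| = 52.869, the foot of the radical line on RV is 32.359 from R and the perpendicular offset is √(39.3² − 32.359²) = 22.303. Taking the right-of-RV solution: M = (41.873, -11.514).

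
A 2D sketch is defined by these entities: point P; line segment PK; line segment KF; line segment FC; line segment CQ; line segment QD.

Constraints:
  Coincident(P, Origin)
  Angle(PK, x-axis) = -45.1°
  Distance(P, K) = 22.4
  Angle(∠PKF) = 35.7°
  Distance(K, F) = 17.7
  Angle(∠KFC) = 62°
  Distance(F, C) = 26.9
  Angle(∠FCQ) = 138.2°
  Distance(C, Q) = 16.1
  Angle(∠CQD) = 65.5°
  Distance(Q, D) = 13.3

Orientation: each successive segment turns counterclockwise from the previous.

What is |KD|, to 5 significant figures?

18.420

P is at the origin; PK runs at -45.1° with length 22.4, so K = (15.812, -15.867). ∠PKF = 35.7° gives KF at 99.200° from the x-axis; with |KF| = 17.7, F = (12.982, 1.6055). ∠KFC = 62.0° gives FC at -142.80° from the x-axis; with |FC| = 26.9, C = (-8.4450, -14.658). ∠FCQ = 138.2° gives CQ at -101.00° from the x-axis; with |CQ| = 16.1, Q = (-11.517, -30.462). ∠CQD = 65.5° gives QD at 13.500° from the x-axis; with |QD| = 13.3, D = (1.4155, -27.358). Then |KD| = |D − K| = 18.420.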